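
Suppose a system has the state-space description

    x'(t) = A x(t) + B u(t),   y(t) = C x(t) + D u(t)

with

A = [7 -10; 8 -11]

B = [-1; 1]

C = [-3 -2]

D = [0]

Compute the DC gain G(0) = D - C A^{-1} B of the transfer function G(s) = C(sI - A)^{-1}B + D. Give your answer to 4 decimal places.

G(0) = C(-A)^{-1}B + D = -C A^{-1} B + D.
det A = 3, so A^{-1} = (1/3)·adj(A) = [[-11/3, 10/3], [-8/3, 7/3]]
A^{-1} B = [7, 5]^T
C A^{-1} B = -31
G(0) = D - C A^{-1} B = 0 - (-31) = 31

31.0000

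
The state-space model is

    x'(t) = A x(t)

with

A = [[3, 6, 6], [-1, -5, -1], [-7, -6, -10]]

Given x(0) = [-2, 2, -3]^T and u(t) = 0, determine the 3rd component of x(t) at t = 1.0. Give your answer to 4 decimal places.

0.3954

det(sI - A) = s^3 - (tr A)s^2 + (M11 + M22 + M33)s - det A, where Mii is the 2×2 principal minor of A obtained by deleting row i and column i.
tr A = 3 + (-5) + (-10) = -12; M11 = (-5)·(-10) - (-1)·(-6) = 50 - 6 = 44; M22 = 3·(-10) - 6·(-7) = -30 - (-42) = 12; M33 = 3·(-5) - 6·(-1) = -15 - (-6) = -9; sum of minors = 47.
det A = 3·((-5)·(-10) - (-1)·(-6)) - 6·((-1)·(-10) - (-1)·(-7)) + 6·((-1)·(-6) - (-5)·(-7)) = 3·44 - 6·3 + 6·(-29) = -60.
So p(s) = det(sI - A) = s^3 + 12s^2 + 47s + 60.
Rational-root test: any integer root divides 60. Testing small divisors, s = -3 works: p(-3) = -27 + 108 + (-141) + 60 = 0, so (s + 3) is a factor.
Dividing, p(s) = (s + 3)(s^2 + 9s + 20).
Factor s^2 + 9s + 20: two numbers with sum -9 and product 20 are -4 and -5, so s^2 + 9s + 20 = (s + 4)(s + 5).
Hence p(s) = (s + 3) (s + 4) (s + 5), with roots -5, -4, -3.
The eigenvalues -5, -4, -3 are distinct and real, so A is diagonalisable and x(t) = e^{At} x(0) = V diag(e^{λ_i t}) V^{-1} x(0), where the columns of V are the eigenvectors.
λ = -5: A - (-5)I = [[8, 6, 6], [-1, 0, -1], [-7, -6, -5]]. v must be orthogonal to every row; (row 1) × (row 2) = [-6, 2, 6], so take v_1 = [-3, 1, 3]^T.
λ = -4: A - (-4)I = [[7, 6, 6], [-1, -1, -1], [-7, -6, -6]]. v must be orthogonal to every row; (row 1) × (row 2) = [0, 1, -1], so take v_2 = [0, -1, 1]^T.
λ = -3: A - (-3)I = [[6, 6, 6], [-1, -2, -1], [-7, -6, -7]]. v must be orthogonal to every row; (row 1) × (row 2) = [6, 0, -6], so take v_3 = [-1, 0, 1]^T.
V = [v_1 v_2 v_3] = [[-3, 0, -1], [1, -1, 0], [3, 1, 1]] has det V = -1, so V^{-1} = adj(V)/det V = [[1, 1, 1], [1, 0, 1], [-4, -3, -3]].
Modal coordinates z(0) = V^{-1} x(0): 1·(-2) + 1·2 + 1·(-3) = -3; 1·(-2) + 0·2 + 1·(-3) = -5; (-4)·(-2) + (-3)·2 + (-3)·(-3) = 11; so z(0) = [-3, -5, 11]^T.
x_3(t) = Σ_i (v_i)_3 · z_i(0) · e^{λ_i t} (row 3 of V times the modal terms).
x_3(1.0) = 3·(-3)·e^{-5·1.0} + 1·(-5)·e^{-4·1.0} + 1·11·e^{-3·1.0} = (-9)·0.006738 + (-5)·0.018316 + 11·0.049787 = 0.3954.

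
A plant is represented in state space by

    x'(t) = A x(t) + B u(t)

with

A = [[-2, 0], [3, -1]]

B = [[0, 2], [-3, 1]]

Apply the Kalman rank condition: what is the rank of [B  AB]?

2

AB = [[0, -4], [3, 5]]
Controllability matrix C = [B  AB] = [[0, 2, 0, -4], [-3, 1, 3, 5]]
Take the 2×2 submatrix of C formed by columns 1, 2: [[0, 2], [-3, 1]]. Its determinant is 0·1 - 2·(-3) = 0 - (-6) = 6 ≠ 0.
So rank(C) ≥ 2; since C has 2 rows, rank(C) = 2.
rank(C) = 2 = n, so the pair (A, B) is completely controllable.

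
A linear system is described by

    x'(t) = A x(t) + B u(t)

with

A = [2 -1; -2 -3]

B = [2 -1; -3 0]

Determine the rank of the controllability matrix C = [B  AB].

AB = [[7, -2], [5, 2]]
Controllability matrix C = [B  AB] = [[2, -1, 7, -2], [-3, 0, 5, 2]]
Take the 2×2 submatrix of C formed by columns 1, 2: [[2, -1], [-3, 0]]. Its determinant is 2·0 - (-1)·(-3) = 0 - 3 = -3 ≠ 0.
So rank(C) ≥ 2; since C has 2 rows, rank(C) = 2.
rank(C) = 2 = n, so the pair (A, B) is completely controllable.

2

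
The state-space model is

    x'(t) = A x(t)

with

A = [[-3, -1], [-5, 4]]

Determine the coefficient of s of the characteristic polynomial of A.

-1

For a 2×2 matrix, det(sI - A) = s^2 - (tr A)s + det A.
tr A = 1, det A = -17.
So p(s) = s^2 - s - 17.
The coefficient of s is -1.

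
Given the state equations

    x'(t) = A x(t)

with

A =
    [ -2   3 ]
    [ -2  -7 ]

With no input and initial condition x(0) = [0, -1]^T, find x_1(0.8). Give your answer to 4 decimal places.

det(sI - A) = s^2 - (tr A)s + det A, with tr A = (-2) + (-7) = -9 and det A = (-2)·(-7) - 3·(-2) = 14 - (-6) = 20.
So p(s) = det(sI - A) = s^2 + 9s + 20.
Factor s^2 + 9s + 20: two numbers with sum -9 and product 20 are -4 and -5, so s^2 + 9s + 20 = (s + 4)(s + 5).
Hence p(s) = (s + 4) (s + 5), with roots -5, -4.
The eigenvalues -5, -4 are distinct and real, so A is diagonalisable and x(t) = e^{At} x(0) = V diag(e^{λ_i t}) V^{-1} x(0), where the columns of V are the eigenvectors.
λ = -5: A - (-5)I = [[3, 3], [-2, -2]]. Row 1 gives 3·v1 + 3·v2 = 0, so take v_1 = [1, -1]^T.
λ = -4: A - (-4)I = [[2, 3], [-2, -3]]. Row 1 gives 2·v1 + 3·v2 = 0, so take v_2 = [3, -2]^T.
V = [v_1 v_2] = [[1, 3], [-1, -2]] has det V = 1, so V^{-1} = adj(V)/det V = [[-2, -3], [1, 1]].
Modal coordinates z(0) = V^{-1} x(0): (-2)·0 + (-3)·(-1) = 3; 1·0 + 1·(-1) = -1; so z(0) = [3, -1]^T.
x_1(t) = Σ_i (v_i)_1 · z_i(0) · e^{λ_i t} (row 1 of V times the modal terms).
x_1(0.8) = 1·3·e^{-5·0.8} + 3·(-1)·e^{-4·0.8} = 3·0.018316 + (-3)·0.040762 = -0.0673.

-0.0673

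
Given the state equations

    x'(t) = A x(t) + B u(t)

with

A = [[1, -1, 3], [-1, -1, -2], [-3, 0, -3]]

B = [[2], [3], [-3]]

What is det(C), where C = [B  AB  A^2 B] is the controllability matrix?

720

AB = [[-10], [1], [3]]
A^2B = [[-2], [3], [21]]
Controllability matrix C = [B  AB  A^2B] = [[2, -10, -2], [3, 1, 3], [-3, 3, 21]]
Expanding along the first row, det(C) = 2·(1·21 - 3·3) - (-10)·(3·21 - 3·(-3)) + (-2)·(3·3 - 1·(-3)) = 2·12 - (-10)·72 + (-2)·12 = 720
Since det(C) ≠ 0, rank(C) = 3 and the system is completely controllable.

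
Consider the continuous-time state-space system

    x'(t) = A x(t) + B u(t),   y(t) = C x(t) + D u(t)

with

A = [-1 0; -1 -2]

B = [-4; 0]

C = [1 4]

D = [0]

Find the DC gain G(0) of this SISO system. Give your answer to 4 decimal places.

4.0000

G(0) = C(-A)^{-1}B + D = -C A^{-1} B + D.
det A = 2, so A^{-1} = (1/2)·adj(A) = [[-1, 0], [1/2, -1/2]]
A^{-1} B = [4, -2]^T
C A^{-1} B = -4
G(0) = D - C A^{-1} B = 0 - (-4) = 4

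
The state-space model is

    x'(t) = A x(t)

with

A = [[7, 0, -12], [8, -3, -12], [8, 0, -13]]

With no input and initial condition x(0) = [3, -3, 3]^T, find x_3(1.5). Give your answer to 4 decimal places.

0.0017

det(sI - A) = s^3 - (tr A)s^2 + (M11 + M22 + M33)s - det A, where Mii is the 2×2 principal minor of A obtained by deleting row i and column i.
tr A = 7 + (-3) + (-13) = -9; M11 = (-3)·(-13) - (-12)·0 = 39 - 0 = 39; M22 = 7·(-13) - (-12)·8 = -91 - (-96) = 5; M33 = 7·(-3) - 0·8 = -21 - 0 = -21; sum of minors = 23.
det A = 7·((-3)·(-13) - (-12)·0) - 0·(8·(-13) - (-12)·8) + (-12)·(8·0 - (-3)·8) = 7·39 - 0·(-8) + (-12)·24 = -15.
So p(s) = det(sI - A) = s^3 + 9s^2 + 23s + 15.
Rational-root test: any integer root divides 15. Testing small divisors, s = -1 works: p(-1) = -1 + 9 + (-23) + 15 = 0, so (s + 1) is a factor.
Dividing, p(s) = (s + 1)(s^2 + 8s + 15).
Factor s^2 + 8s + 15: two numbers with sum -8 and product 15 are -3 and -5, so s^2 + 8s + 15 = (s + 3)(s + 5).
Hence p(s) = (s + 1) (s + 3) (s + 5), with roots -5, -3, -1.
The eigenvalues -5, -3, -1 are distinct and real, so A is diagonalisable and x(t) = e^{At} x(0) = V diag(e^{λ_i t}) V^{-1} x(0), where the columns of V are the eigenvectors.
λ = -5: A - (-5)I = [[12, 0, -12], [8, 2, -12], [8, 0, -8]]. v must be orthogonal to every row; (row 1) × (row 2) = [24, 48, 24], so take v_1 = [1, 2, 1]^T.
λ = -3: A - (-3)I = [[10, 0, -12], [8, 0, -12], [8, 0, -10]]. v must be orthogonal to every row; (row 1) × (row 2) = [0, 24, 0], so take v_2 = [0, 1, 0]^T.
λ = -1: A - (-1)I = [[8, 0, -12], [8, -2, -12], [8, 0, -12]]. v must be orthogonal to every row; (row 1) × (row 2) = [-24, 0, -16], so take v_3 = [-3, 0, -2]^T.
V = [v_1 v_2 v_3] = [[1, 0, -3], [2, 1, 0], [1, 0, -2]] has det V = 1, so V^{-1} = adj(V)/det V = [[-2, 0, 3], [4, 1, -6], [-1, 0, 1]].
Modal coordinates z(0) = V^{-1} x(0): (-2)·3 + 0·(-3) + 3·3 = 3; 4·3 + 1·(-3) + (-6)·3 = -9; (-1)·3 + 0·(-3) + 1·3 = 0; so z(0) = [3, -9, 0]^T.
x_3(t) = Σ_i (v_i)_3 · z_i(0) · e^{λ_i t} (row 3 of V times the modal terms).
x_3(1.5) = 1·3·e^{-5·1.5} + 0·(-9)·e^{-3·1.5} + (-2)·0·e^{-1·1.5} = 3·0.000553 + 0·0.011109 + 0·0.223130 = 0.0017.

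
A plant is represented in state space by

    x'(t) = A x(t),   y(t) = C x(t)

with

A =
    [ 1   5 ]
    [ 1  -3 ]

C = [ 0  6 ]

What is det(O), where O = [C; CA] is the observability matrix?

CA = [[6, -18]]
Observability matrix O = [C; CA] = [[0, 6], [6, -18]]
det(O) = 0·(-18) - 6·6 = 0 - 36 = -36
Since det(O) ≠ 0, rank(O) = 2 and the system is completely observable.

-36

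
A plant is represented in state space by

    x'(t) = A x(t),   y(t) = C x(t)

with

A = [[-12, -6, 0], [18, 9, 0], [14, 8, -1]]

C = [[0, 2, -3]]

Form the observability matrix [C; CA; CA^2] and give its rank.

CA = [[-6, -6, 3]]
CA^2 = [[6, 6, -3]]
Observability matrix O = [C; CA; CA^2] = [[0, 2, -3], [-6, -6, 3], [6, 6, -3]]
The columns c1, c2, c3 of O are linearly dependent: -2·c1 + 3·c2 + 2·c3 = 0 (check each entry), so rank(O) ≤ 2.
The 2×2 minor from rows 1, 2, columns 1, 2 is 0·(-6) - 2·(-6) = 0 - (-12) = 12 ≠ 0, so rank(O) = 2.
rank(O) = 2 < n = 3, so the pair (A, C) is not completely observable.

2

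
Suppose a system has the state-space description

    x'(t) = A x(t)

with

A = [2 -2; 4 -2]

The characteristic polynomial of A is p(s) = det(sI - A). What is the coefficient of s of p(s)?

0

For a 2×2 matrix, det(sI - A) = s^2 - (tr A)s + det A.
tr A = 0, det A = 4.
So p(s) = s^2 + 4.
The coefficient of s is 0.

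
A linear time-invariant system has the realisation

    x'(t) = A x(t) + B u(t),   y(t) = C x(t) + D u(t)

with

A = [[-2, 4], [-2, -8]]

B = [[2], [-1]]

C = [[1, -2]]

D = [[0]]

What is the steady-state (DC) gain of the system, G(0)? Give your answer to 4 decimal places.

G(0) = C(-A)^{-1}B + D = -C A^{-1} B + D.
det A = 24, so A^{-1} = (1/24)·adj(A) = [[-1/3, -1/6], [1/12, -1/12]]
A^{-1} B = [-1/2, 1/4]^T
C A^{-1} B = -1
G(0) = D - C A^{-1} B = 0 - (-1) = 1

1.0000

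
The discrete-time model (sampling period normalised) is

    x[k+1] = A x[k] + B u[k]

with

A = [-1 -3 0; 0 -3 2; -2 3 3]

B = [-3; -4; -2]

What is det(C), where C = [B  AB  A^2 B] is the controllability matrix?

-840

AB = [[15], [8], [-12]]
A^2B = [[-39], [-48], [-42]]
Controllability matrix C = [B  AB  A^2B] = [[-3, 15, -39], [-4, 8, -48], [-2, -12, -42]]
Expanding along the first row, det(C) = (-3)·(8·(-42) - (-48)·(-12)) - 15·((-4)·(-42) - (-48)·(-2)) + (-39)·((-4)·(-12) - 8·(-2)) = (-3)·(-912) - 15·72 + (-39)·64 = -840
Since det(C) ≠ 0, rank(C) = 3 and the system is completely controllable.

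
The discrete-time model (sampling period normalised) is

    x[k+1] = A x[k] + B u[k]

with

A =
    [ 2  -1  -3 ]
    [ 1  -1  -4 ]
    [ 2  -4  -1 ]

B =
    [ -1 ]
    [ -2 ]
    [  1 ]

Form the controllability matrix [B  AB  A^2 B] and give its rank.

AB = [[-3], [-3], [5]]
A^2B = [[-18], [-20], [1]]
Controllability matrix C = [B  AB  A^2B] = [[-1, -3, -18], [-2, -3, -20], [1, 5, 1]]
det(C) = (-1)·((-3)·1 - (-20)·5) - (-3)·((-2)·1 - (-20)·1) + (-18)·((-2)·5 - (-3)·1) = (-1)·97 - (-3)·18 + (-18)·(-7) = 83 ≠ 0, so rank(C) = 3.
rank(C) = 3 = n, so the pair (A, B) is completely controllable.

3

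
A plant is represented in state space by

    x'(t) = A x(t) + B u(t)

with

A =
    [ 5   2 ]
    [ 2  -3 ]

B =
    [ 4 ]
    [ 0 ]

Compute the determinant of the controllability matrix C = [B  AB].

32

AB = [[20], [8]]
Controllability matrix C = [B  AB] = [[4, 20], [0, 8]]
det(C) = 4·8 - 20·0 = 32 - 0 = 32
Since det(C) ≠ 0, rank(C) = 2 and the system is completely controllable.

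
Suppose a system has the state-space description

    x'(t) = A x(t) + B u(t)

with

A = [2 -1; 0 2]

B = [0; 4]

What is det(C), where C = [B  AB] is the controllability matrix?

AB = [[-4], [8]]
Controllability matrix C = [B  AB] = [[0, -4], [4, 8]]
det(C) = 0·8 - (-4)·4 = 0 - (-16) = 16
Since det(C) ≠ 0, rank(C) = 2 and the system is completely controllable.

16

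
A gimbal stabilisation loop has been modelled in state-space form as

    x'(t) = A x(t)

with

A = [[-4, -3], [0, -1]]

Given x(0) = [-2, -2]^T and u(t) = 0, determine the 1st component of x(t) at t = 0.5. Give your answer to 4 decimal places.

0.6717

det(sI - A) = s^2 - (tr A)s + det A, with tr A = (-4) + (-1) = -5 and det A = (-4)·(-1) - (-3)·0 = 4 - 0 = 4.
So p(s) = det(sI - A) = s^2 + 5s + 4.
Factor s^2 + 5s + 4: two numbers with sum -5 and product 4 are -1 and -4, so s^2 + 5s + 4 = (s + 1)(s + 4).
Hence p(s) = (s + 1) (s + 4), with roots -4, -1.
The eigenvalues -4, -1 are distinct and real, so A is diagonalisable and x(t) = e^{At} x(0) = V diag(e^{λ_i t}) V^{-1} x(0), where the columns of V are the eigenvectors.
λ = -4: A - (-4)I = [[0, -3], [0, 3]]. Row 1 gives 0·v1 + (-3)·v2 = 0, so take v_1 = [1, 0]^T.
λ = -1: A - (-1)I = [[-3, -3], [0, 0]]. Row 1 gives (-3)·v1 + (-3)·v2 = 0, so take v_2 = [-1, 1]^T.
V = [v_1 v_2] = [[1, -1], [0, 1]] has det V = 1, so V^{-1} = adj(V)/det V = [[1, 1], [0, 1]].
Modal coordinates z(0) = V^{-1} x(0): 1·(-2) + 1·(-2) = -4; 0·(-2) + 1·(-2) = -2; so z(0) = [-4, -2]^T.
x_1(t) = Σ_i (v_i)_1 · z_i(0) · e^{λ_i t} (row 1 of V times the modal terms).
x_1(0.5) = 1·(-4)·e^{-4·0.5} + (-1)·(-2)·e^{-1·0.5} = (-4)·0.135335 + 2·0.606531 = 0.6717.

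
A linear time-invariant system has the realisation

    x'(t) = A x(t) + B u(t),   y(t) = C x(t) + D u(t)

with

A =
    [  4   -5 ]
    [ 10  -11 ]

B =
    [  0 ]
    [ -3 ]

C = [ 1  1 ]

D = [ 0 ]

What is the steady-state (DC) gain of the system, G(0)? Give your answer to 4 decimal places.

4.5000

G(0) = C(-A)^{-1}B + D = -C A^{-1} B + D.
det A = 6, so A^{-1} = (1/6)·adj(A) = [[-11/6, 5/6], [-5/3, 2/3]]
A^{-1} B = [-5/2, -2]^T
C A^{-1} B = -9/2
G(0) = D - C A^{-1} B = 0 - (-9/2) = 9/2 ≈ 4.5000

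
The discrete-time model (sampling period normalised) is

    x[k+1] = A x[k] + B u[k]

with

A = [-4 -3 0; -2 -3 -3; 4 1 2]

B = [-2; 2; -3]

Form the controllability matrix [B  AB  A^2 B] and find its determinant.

-81

AB = [[2], [7], [-12]]
A^2B = [[-29], [11], [-9]]
Controllability matrix C = [B  AB  A^2B] = [[-2, 2, -29], [2, 7, 11], [-3, -12, -9]]
Expanding along the first row, det(C) = (-2)·(7·(-9) - 11·(-12)) - 2·(2·(-9) - 11·(-3)) + (-29)·(2·(-12) - 7·(-3)) = (-2)·69 - 2·15 + (-29)·(-3) = -81
Since det(C) ≠ 0, rank(C) = 3 and the system is completely controllable.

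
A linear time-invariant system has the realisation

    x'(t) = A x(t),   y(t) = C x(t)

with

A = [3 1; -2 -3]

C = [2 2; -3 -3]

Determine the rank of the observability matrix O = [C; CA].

2

CA = [[2, -4], [-3, 6]]
Observability matrix O = [C; CA] = [[2, 2], [-3, -3], [2, -4], [-3, 6]]
Take the 2×2 submatrix of O formed by rows 1, 3: [[2, 2], [2, -4]]. Its determinant is 2·(-4) - 2·2 = -8 - 4 = -12 ≠ 0.
So rank(O) ≥ 2; since O has 2 columns, rank(O) = 2.
rank(O) = 2 = n, so the pair (A, C) is completely observable.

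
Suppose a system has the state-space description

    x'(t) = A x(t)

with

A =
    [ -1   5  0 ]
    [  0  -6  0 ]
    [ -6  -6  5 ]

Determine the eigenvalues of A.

-6, -1, 5

det(sI - A) = s^3 - (tr A)s^2 + (M11 + M22 + M33)s - det A, where Mii is the 2×2 principal minor of A obtained by deleting row i and column i.
tr A = (-1) + (-6) + 5 = -2; M11 = (-6)·5 - 0·(-6) = -30 - 0 = -30; M22 = (-1)·5 - 0·(-6) = -5 - 0 = -5; M33 = (-1)·(-6) - 5·0 = 6 - 0 = 6; sum of minors = -29.
det A = (-1)·((-6)·5 - 0·(-6)) - 5·(0·5 - 0·(-6)) + 0·(0·(-6) - (-6)·(-6)) = (-1)·(-30) - 5·0 + 0·(-36) = 30.
So p(s) = det(sI - A) = s^3 + 2s^2 - 29s - 30.
Rational-root test: any integer root divides -30. Testing small divisors, s = -1 works: p(-1) = -1 + 2 + 29 + (-30) = 0, so (s + 1) is a factor.
Dividing, p(s) = (s + 1)(s^2 + s - 30).
Factor s^2 + s - 30: two numbers with sum -1 and product -30 are 5 and -6, so s^2 + s - 30 = (s - 5)(s + 6).
Hence p(s) = (s - 5) (s + 1) (s + 6), with roots -6, -1, 5.
At least one eigenvalue has non-negative real part, so the system is not asymptotically stable.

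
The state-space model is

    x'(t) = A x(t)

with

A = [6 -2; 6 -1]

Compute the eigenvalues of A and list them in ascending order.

det(sI - A) = s^2 - (tr A)s + det A, with tr A = 6 + (-1) = 5 and det A = 6·(-1) - (-2)·6 = -6 - (-12) = 6.
So p(s) = det(sI - A) = s^2 - 5s + 6.
Factor s^2 - 5s + 6: two numbers with sum 5 and product 6 are 3 and 2, so s^2 - 5s + 6 = (s - 3)(s - 2).
Hence p(s) = (s - 3) (s - 2), with roots 2, 3.
At least one eigenvalue has non-negative real part, so the system is not asymptotically stable.

2, 3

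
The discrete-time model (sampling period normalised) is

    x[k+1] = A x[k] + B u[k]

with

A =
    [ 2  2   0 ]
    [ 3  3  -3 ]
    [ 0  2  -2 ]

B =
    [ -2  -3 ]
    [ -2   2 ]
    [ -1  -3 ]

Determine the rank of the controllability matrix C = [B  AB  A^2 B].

3

AB = [[-8, -2], [-9, 6], [-2, 10]]
A^2B = [[-34, 8], [-45, -18], [-14, -8]]
Controllability matrix C = [B  AB  A^2B] = [[-2, -3, -8, -2, -34, 8], [-2, 2, -9, 6, -45, -18], [-1, -3, -2, 10, -14, -8]]
Take the 3×3 submatrix of C formed by columns 1, 2, 3: [[-2, -3, -8], [-2, 2, -9], [-1, -3, -2]]. Its determinant is (-2)·(2·(-2) - (-9)·(-3)) - (-3)·((-2)·(-2) - (-9)·(-1)) + (-8)·((-2)·(-3) - 2·(-1)) = (-2)·(-31) - (-3)·(-5) + (-8)·8 = -17 ≠ 0.
So rank(C) ≥ 3; since C has 3 rows, rank(C) = 3.
rank(C) = 3 = n, so the pair (A, B) is completely controllable.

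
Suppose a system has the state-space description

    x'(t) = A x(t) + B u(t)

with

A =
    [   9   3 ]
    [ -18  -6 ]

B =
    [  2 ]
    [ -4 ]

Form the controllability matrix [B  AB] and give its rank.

AB = [[6], [-12]]
Controllability matrix C = [B  AB] = [[2, 6], [-4, -12]]
Every column of C is a scalar multiple of column 1 = [2, -4] (multipliers 1, 3), so the columns span a one-dimensional space.
C ≠ 0, hence rank(C) = 1.
rank(C) = 1 < n = 2, so the pair (A, B) is not completely controllable.

1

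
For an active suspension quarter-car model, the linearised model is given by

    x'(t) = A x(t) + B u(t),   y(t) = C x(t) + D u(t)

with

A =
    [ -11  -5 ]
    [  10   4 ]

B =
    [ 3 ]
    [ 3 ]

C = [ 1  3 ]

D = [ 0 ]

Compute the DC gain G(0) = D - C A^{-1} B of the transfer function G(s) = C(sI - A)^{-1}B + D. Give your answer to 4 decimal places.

G(0) = C(-A)^{-1}B + D = -C A^{-1} B + D.
det A = 6, so A^{-1} = (1/6)·adj(A) = [[2/3, 5/6], [-5/3, -11/6]]
A^{-1} B = [9/2, -21/2]^T
C A^{-1} B = -27
G(0) = D - C A^{-1} B = 0 - (-27) = 27

27.0000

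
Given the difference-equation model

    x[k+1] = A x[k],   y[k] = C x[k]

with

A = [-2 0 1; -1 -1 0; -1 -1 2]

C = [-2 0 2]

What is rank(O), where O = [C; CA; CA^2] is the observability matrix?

3

CA = [[2, -2, 2]]
CA^2 = [[-4, 0, 6]]
Observability matrix O = [C; CA; CA^2] = [[-2, 0, 2], [2, -2, 2], [-4, 0, 6]]
det(O) = (-2)·((-2)·6 - 2·0) - 0·(2·6 - 2·(-4)) + 2·(2·0 - (-2)·(-4)) = (-2)·(-12) - 0·20 + 2·(-8) = 8 ≠ 0, so rank(O) = 3.
rank(O) = 3 = n, so the pair (A, C) is completely observable.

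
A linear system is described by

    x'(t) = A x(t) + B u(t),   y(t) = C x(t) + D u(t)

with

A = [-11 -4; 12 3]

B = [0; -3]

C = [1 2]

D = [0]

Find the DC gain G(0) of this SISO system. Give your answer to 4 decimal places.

G(0) = C(-A)^{-1}B + D = -C A^{-1} B + D.
det A = 15, so A^{-1} = (1/15)·adj(A) = [[1/5, 4/15], [-4/5, -11/15]]
A^{-1} B = [-4/5, 11/5]^T
C A^{-1} B = 18/5
G(0) = D - C A^{-1} B = 0 - (18/5) = -18/5 ≈ -3.6000

-3.6000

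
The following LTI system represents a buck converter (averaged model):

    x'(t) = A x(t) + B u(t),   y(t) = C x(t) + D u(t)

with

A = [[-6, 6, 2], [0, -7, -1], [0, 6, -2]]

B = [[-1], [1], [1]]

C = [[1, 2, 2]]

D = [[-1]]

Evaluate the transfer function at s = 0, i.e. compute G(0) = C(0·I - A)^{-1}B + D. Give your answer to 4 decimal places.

G(0) = C(-A)^{-1}B + D = -C A^{-1} B + D.
det A = -120, so A^{-1} = (1/-120)·adj(A) = [[-1/6, -1/5, -1/15], [0, -1/10, 1/20], [0, -3/10, -7/20]]
A^{-1} B = [-1/10, -1/20, -13/20]^T
C A^{-1} B = -3/2
G(0) = D - C A^{-1} B = -1 - (-3/2) = 1/2 ≈ 0.5000

0.5000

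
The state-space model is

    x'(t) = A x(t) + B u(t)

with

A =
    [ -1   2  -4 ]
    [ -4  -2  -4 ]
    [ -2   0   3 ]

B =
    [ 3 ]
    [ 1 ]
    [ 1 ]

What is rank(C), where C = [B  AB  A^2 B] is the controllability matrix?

3

AB = [[-5], [-18], [-3]]
A^2B = [[-19], [68], [1]]
Controllability matrix C = [B  AB  A^2B] = [[3, -5, -19], [1, -18, 68], [1, -3, 1]]
det(C) = 3·((-18)·1 - 68·(-3)) - (-5)·(1·1 - 68·1) + (-19)·(1·(-3) - (-18)·1) = 3·186 - (-5)·(-67) + (-19)·15 = -62 ≠ 0, so rank(C) = 3.
rank(C) = 3 = n, so the pair (A, B) is completely controllable.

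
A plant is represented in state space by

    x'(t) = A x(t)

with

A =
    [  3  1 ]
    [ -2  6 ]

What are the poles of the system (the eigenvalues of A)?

4, 5

det(sI - A) = s^2 - (tr A)s + det A, with tr A = 3 + 6 = 9 and det A = 3·6 - 1·(-2) = 18 - (-2) = 20.
So p(s) = det(sI - A) = s^2 - 9s + 20.
Factor s^2 - 9s + 20: two numbers with sum 9 and product 20 are 5 and 4, so s^2 - 9s + 20 = (s - 5)(s - 4).
Hence p(s) = (s - 5) (s - 4), with roots 4, 5.
At least one eigenvalue has non-negative real part, so the system is not asymptotically stable.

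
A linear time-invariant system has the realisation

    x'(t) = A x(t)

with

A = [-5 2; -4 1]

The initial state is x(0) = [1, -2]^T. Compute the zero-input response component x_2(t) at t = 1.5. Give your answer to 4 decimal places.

det(sI - A) = s^2 - (tr A)s + det A, with tr A = (-5) + 1 = -4 and det A = (-5)·1 - 2·(-4) = -5 - (-8) = 3.
So p(s) = det(sI - A) = s^2 + 4s + 3.
Factor s^2 + 4s + 3: two numbers with sum -4 and product 3 are -1 and -3, so s^2 + 4s + 3 = (s + 1)(s + 3).
Hence p(s) = (s + 1) (s + 3), with roots -3, -1.
The eigenvalues -3, -1 are distinct and real, so A is diagonalisable and x(t) = e^{At} x(0) = V diag(e^{λ_i t}) V^{-1} x(0), where the columns of V are the eigenvectors.
λ = -3: A - (-3)I = [[-2, 2], [-4, 4]]. Row 1 gives (-2)·v1 + 2·v2 = 0, so take v_1 = [1, 1]^T.
λ = -1: A - (-1)I = [[-4, 2], [-4, 2]]. Row 1 gives (-4)·v1 + 2·v2 = 0, so take v_2 = [1, 2]^T.
V = [v_1 v_2] = [[1, 1], [1, 2]] has det V = 1, so V^{-1} = adj(V)/det V = [[2, -1], [-1, 1]].
Modal coordinates z(0) = V^{-1} x(0): 2·1 + (-1)·(-2) = 4; (-1)·1 + 1·(-2) = -3; so z(0) = [4, -3]^T.
x_2(t) = Σ_i (v_i)_2 · z_i(0) · e^{λ_i t} (row 2 of V times the modal terms).
x_2(1.5) = 1·4·e^{-3·1.5} + 2·(-3)·e^{-1·1.5} = 4·0.011109 + (-6)·0.223130 = -1.2943.

-1.2943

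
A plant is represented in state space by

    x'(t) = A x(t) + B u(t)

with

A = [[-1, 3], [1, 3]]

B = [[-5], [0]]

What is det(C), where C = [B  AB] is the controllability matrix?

25

AB = [[5], [-5]]
Controllability matrix C = [B  AB] = [[-5, 5], [0, -5]]
det(C) = (-5)·(-5) - 5·0 = 25 - 0 = 25
Since det(C) ≠ 0, rank(C) = 2 and the system is completely controllable.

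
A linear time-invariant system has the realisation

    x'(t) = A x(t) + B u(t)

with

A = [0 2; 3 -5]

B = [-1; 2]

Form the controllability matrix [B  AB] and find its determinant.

5

AB = [[4], [-13]]
Controllability matrix C = [B  AB] = [[-1, 4], [2, -13]]
det(C) = (-1)·(-13) - 4·2 = 13 - 8 = 5
Since det(C) ≠ 0, rank(C) = 2 and the system is completely controllable.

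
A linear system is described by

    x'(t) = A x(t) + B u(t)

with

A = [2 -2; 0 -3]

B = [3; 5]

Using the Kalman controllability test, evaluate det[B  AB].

-25

AB = [[-4], [-15]]
Controllability matrix C = [B  AB] = [[3, -4], [5, -15]]
det(C) = 3·(-15) - (-4)·5 = -45 - (-20) = -25
Since det(C) ≠ 0, rank(C) = 2 and the system is completely controllable.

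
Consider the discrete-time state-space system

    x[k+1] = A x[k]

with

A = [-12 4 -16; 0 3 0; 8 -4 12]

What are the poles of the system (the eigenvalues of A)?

-4, 3, 4

det(zI - A) = z^3 - (tr A)z^2 + (M11 + M22 + M33)z - det A, where Mii is the 2×2 principal minor of A obtained by deleting row i and column i.
tr A = (-12) + 3 + 12 = 3; M11 = 3·12 - 0·(-4) = 36 - 0 = 36; M22 = (-12)·12 - (-16)·8 = -144 - (-128) = -16; M33 = (-12)·3 - 4·0 = -36 - 0 = -36; sum of minors = -16.
det A = (-12)·(3·12 - 0·(-4)) - 4·(0·12 - 0·8) + (-16)·(0·(-4) - 3·8) = (-12)·36 - 4·0 + (-16)·(-24) = -48.
So p(z) = det(zI - A) = z^3 - 3z^2 - 16z + 48.
Rational-root test: any integer root divides 48. Testing small divisors, z = 3 works: p(3) = 27 + (-27) + (-48) + 48 = 0, so (z - 3) is a factor.
Dividing, p(z) = (z - 3)(z^2 - 16).
Factor z^2 - 16: two numbers with sum 0 and product -16 are 4 and -4, so z^2 - 16 = (z - 4)(z + 4).
Hence p(z) = (z - 4) (z - 3) (z + 4), with roots -4, 3, 4.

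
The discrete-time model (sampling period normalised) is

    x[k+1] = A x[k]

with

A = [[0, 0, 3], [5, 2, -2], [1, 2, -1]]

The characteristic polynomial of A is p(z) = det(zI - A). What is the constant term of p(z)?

-24

Expand det(zI - A) for the 3×3 matrix.
p(z) = z^3 - z^2 - z - 24.
(Check: constant term = det(-A) = (-1)^3 det A = -24; coefficient of z^2 = -tr A = -1.)
The constant term is -24.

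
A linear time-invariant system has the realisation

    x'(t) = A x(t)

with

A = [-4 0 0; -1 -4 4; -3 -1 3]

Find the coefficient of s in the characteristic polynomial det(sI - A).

-4

Expand det(sI - A) for the 3×3 matrix.
p(s) = s^3 + 5s^2 - 4s - 32.
(Check: constant term = det(-A) = (-1)^3 det A = -32; coefficient of s^2 = -tr A = 5.)
The coefficient of s is -4.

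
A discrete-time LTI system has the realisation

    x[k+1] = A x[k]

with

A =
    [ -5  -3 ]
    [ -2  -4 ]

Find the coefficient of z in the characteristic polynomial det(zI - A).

For a 2×2 matrix, det(zI - A) = z^2 - (tr A)z + det A.
tr A = -9, det A = 14.
So p(z) = z^2 + 9z + 14.
The coefficient of z is 9.

9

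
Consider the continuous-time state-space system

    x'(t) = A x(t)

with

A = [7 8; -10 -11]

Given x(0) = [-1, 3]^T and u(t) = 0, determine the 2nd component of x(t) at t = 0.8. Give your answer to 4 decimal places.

det(sI - A) = s^2 - (tr A)s + det A, with tr A = 7 + (-11) = -4 and det A = 7·(-11) - 8·(-10) = -77 - (-80) = 3.
So p(s) = det(sI - A) = s^2 + 4s + 3.
Factor s^2 + 4s + 3: two numbers with sum -4 and product 3 are -1 and -3, so s^2 + 4s + 3 = (s + 1)(s + 3).
Hence p(s) = (s + 1) (s + 3), with roots -3, -1.
The eigenvalues -3, -1 are distinct and real, so A is diagonalisable and x(t) = e^{At} x(0) = V diag(e^{λ_i t}) V^{-1} x(0), where the columns of V are the eigenvectors.
λ = -3: A - (-3)I = [[10, 8], [-10, -8]]. Row 1 gives 10·v1 + 8·v2 = 0, so take v_1 = [-4, 5]^T.
λ = -1: A - (-1)I = [[8, 8], [-10, -10]]. Row 1 gives 8·v1 + 8·v2 = 0, so take v_2 = [1, -1]^T.
V = [v_1 v_2] = [[-4, 1], [5, -1]] has det V = -1, so V^{-1} = adj(V)/det V = [[1, 1], [5, 4]].
Modal coordinates z(0) = V^{-1} x(0): 1·(-1) + 1·3 = 2; 5·(-1) + 4·3 = 7; so z(0) = [2, 7]^T.
x_2(t) = Σ_i (v_i)_2 · z_i(0) · e^{λ_i t} (row 2 of V times the modal terms).
x_2(0.8) = 5·2·e^{-3·0.8} + (-1)·7·e^{-1·0.8} = 10·0.090718 + (-7)·0.449329 = -2.2381.

-2.2381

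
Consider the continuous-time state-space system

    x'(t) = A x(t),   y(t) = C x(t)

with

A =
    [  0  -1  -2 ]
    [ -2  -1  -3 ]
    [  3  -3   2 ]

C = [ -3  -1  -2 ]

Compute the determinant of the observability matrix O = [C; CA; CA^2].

-150

CA = [[-4, 10, 5]]
CA^2 = [[-5, -21, -12]]
Observability matrix O = [C; CA; CA^2] = [[-3, -1, -2], [-4, 10, 5], [-5, -21, -12]]
Expanding along the first row, det(O) = (-3)·(10·(-12) - 5·(-21)) - (-1)·((-4)·(-12) - 5·(-5)) + (-2)·((-4)·(-21) - 10·(-5)) = (-3)·(-15) - (-1)·73 + (-2)·134 = -150
Since det(O) ≠ 0, rank(O) = 3 and the system is completely observable.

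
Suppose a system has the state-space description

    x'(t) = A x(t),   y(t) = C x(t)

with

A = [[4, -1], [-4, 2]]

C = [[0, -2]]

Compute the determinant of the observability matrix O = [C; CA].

CA = [[8, -4]]
Observability matrix O = [C; CA] = [[0, -2], [8, -4]]
det(O) = 0·(-4) - (-2)·8 = 0 - (-16) = 16
Since det(O) ≠ 0, rank(O) = 2 and the system is completely observable.

16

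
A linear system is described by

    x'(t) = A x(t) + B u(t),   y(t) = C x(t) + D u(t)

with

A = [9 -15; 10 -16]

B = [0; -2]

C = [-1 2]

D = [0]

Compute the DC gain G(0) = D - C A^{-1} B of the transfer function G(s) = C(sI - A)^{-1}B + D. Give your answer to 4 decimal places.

1.0000

G(0) = C(-A)^{-1}B + D = -C A^{-1} B + D.
det A = 6, so A^{-1} = (1/6)·adj(A) = [[-8/3, 5/2], [-5/3, 3/2]]
A^{-1} B = [-5, -3]^T
C A^{-1} B = -1
G(0) = D - C A^{-1} B = 0 - (-1) = 1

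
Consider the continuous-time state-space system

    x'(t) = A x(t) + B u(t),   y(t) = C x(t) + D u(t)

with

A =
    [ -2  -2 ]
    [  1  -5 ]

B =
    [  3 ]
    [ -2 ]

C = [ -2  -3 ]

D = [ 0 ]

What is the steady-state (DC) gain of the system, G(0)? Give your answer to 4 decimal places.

-2.9167

G(0) = C(-A)^{-1}B + D = -C A^{-1} B + D.
det A = 12, so A^{-1} = (1/12)·adj(A) = [[-5/12, 1/6], [-1/12, -1/6]]
A^{-1} B = [-19/12, 1/12]^T
C A^{-1} B = 35/12
G(0) = D - C A^{-1} B = 0 - (35/12) = -35/12 ≈ -2.9167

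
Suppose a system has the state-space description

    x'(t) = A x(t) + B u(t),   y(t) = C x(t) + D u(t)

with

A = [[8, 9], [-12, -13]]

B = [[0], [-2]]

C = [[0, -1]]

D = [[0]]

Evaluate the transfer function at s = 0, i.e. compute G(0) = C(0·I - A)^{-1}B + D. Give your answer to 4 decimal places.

-4.0000

G(0) = C(-A)^{-1}B + D = -C A^{-1} B + D.
det A = 4, so A^{-1} = (1/4)·adj(A) = [[-13/4, -9/4], [3, 2]]
A^{-1} B = [9/2, -4]^T
C A^{-1} B = 4
G(0) = D - C A^{-1} B = 0 - (4) = -4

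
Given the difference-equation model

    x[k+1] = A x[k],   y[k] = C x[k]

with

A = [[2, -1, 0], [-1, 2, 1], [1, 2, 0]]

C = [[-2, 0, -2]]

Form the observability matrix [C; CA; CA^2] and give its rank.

CA = [[-6, -2, 0]]
CA^2 = [[-10, 2, -2]]
Observability matrix O = [C; CA; CA^2] = [[-2, 0, -2], [-6, -2, 0], [-10, 2, -2]]
det(O) = (-2)·((-2)·(-2) - 0·2) - 0·((-6)·(-2) - 0·(-10)) + (-2)·((-6)·2 - (-2)·(-10)) = (-2)·4 - 0·12 + (-2)·(-32) = 56 ≠ 0, so rank(O) = 3.
rank(O) = 3 = n, so the pair (A, C) is completely observable.

3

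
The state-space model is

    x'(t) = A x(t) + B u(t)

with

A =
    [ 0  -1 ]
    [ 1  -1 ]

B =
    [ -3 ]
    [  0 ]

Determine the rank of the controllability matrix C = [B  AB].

2

AB = [[0], [-3]]
Controllability matrix C = [B  AB] = [[-3, 0], [0, -3]]
det(C) = (-3)·(-3) - 0·0 = 9 - 0 = 9 ≠ 0, so rank(C) = 2.
rank(C) = 2 = n, so the pair (A, B) is completely controllable.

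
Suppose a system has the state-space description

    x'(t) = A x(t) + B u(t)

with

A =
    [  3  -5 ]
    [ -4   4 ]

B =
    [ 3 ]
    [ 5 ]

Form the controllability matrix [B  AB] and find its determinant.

AB = [[-16], [8]]
Controllability matrix C = [B  AB] = [[3, -16], [5, 8]]
det(C) = 3·8 - (-16)·5 = 24 - (-80) = 104
Since det(C) ≠ 0, rank(C) = 2 and the system is completely controllable.

104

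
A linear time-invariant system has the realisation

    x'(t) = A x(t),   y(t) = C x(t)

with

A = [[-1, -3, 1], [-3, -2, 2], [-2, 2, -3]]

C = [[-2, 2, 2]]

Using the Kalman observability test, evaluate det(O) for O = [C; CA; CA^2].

CA = [[-8, 6, -4]]
CA^2 = [[-2, 4, 16]]
Observability matrix O = [C; CA; CA^2] = [[-2, 2, 2], [-8, 6, -4], [-2, 4, 16]]
Expanding along the first row, det(O) = (-2)·(6·16 - (-4)·4) - 2·((-8)·16 - (-4)·(-2)) + 2·((-8)·4 - 6·(-2)) = (-2)·112 - 2·(-136) + 2·(-20) = 8
Since det(O) ≠ 0, rank(O) = 3 and the system is completely observable.

8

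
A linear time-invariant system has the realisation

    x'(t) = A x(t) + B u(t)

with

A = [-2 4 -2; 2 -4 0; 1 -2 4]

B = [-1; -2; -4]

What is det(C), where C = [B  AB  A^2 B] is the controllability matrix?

2844

AB = [[2], [6], [-13]]
A^2B = [[46], [-20], [-62]]
Controllability matrix C = [B  AB  A^2B] = [[-1, 2, 46], [-2, 6, -20], [-4, -13, -62]]
Expanding along the first row, det(C) = (-1)·(6·(-62) - (-20)·(-13)) - 2·((-2)·(-62) - (-20)·(-4)) + 46·((-2)·(-13) - 6·(-4)) = (-1)·(-632) - 2·44 + 46·50 = 2844
Since det(C) ≠ 0, rank(C) = 3 and the system is completely controllable.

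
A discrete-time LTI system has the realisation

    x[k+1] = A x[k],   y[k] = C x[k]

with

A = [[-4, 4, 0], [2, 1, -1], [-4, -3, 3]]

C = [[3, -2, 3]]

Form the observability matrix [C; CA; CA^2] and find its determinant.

13402

CA = [[-28, 1, 11]]
CA^2 = [[70, -144, 32]]
Observability matrix O = [C; CA; CA^2] = [[3, -2, 3], [-28, 1, 11], [70, -144, 32]]
Expanding along the first row, det(O) = 3·(1·32 - 11·(-144)) - (-2)·((-28)·32 - 11·70) + 3·((-28)·(-144) - 1·70) = 3·1616 - (-2)·(-1666) + 3·3962 = 13402
Since det(O) ≠ 0, rank(O) = 3 and the system is completely observable.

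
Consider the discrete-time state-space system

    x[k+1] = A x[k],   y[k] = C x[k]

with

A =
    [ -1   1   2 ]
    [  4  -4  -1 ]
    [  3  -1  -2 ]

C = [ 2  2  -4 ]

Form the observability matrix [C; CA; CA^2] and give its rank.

CA = [[-6, -2, 10]]
CA^2 = [[28, -8, -30]]
Observability matrix O = [C; CA; CA^2] = [[2, 2, -4], [-6, -2, 10], [28, -8, -30]]
det(O) = 2·((-2)·(-30) - 10·(-8)) - 2·((-6)·(-30) - 10·28) + (-4)·((-6)·(-8) - (-2)·28) = 2·140 - 2·(-100) + (-4)·104 = 64 ≠ 0, so rank(O) = 3.
rank(O) = 3 = n, so the pair (A, C) is completely observable.

3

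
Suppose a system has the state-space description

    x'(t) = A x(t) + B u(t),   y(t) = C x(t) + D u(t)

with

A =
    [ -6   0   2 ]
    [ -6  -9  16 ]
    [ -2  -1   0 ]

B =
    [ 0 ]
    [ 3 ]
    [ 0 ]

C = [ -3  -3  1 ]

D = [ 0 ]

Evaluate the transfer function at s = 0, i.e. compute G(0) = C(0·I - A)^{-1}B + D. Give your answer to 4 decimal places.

G(0) = C(-A)^{-1}B + D = -C A^{-1} B + D.
det A = -120, so A^{-1} = (1/-120)·adj(A) = [[-2/15, 1/60, -3/20], [4/15, -1/30, -7/10], [1/10, 1/20, -9/20]]
A^{-1} B = [1/20, -1/10, 3/20]^T
C A^{-1} B = 3/10
G(0) = D - C A^{-1} B = 0 - (3/10) = -3/10 ≈ -0.3000

-0.3000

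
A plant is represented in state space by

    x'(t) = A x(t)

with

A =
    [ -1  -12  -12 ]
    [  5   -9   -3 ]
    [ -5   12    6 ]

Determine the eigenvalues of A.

-6, -1, 3

det(sI - A) = s^3 - (tr A)s^2 + (M11 + M22 + M33)s - det A, where Mii is the 2×2 principal minor of A obtained by deleting row i and column i.
tr A = (-1) + (-9) + 6 = -4; M11 = (-9)·6 - (-3)·12 = -54 - (-36) = -18; M22 = (-1)·6 - (-12)·(-5) = -6 - 60 = -66; M33 = (-1)·(-9) - (-12)·5 = 9 - (-60) = 69; sum of minors = -15.
det A = (-1)·((-9)·6 - (-3)·12) - (-12)·(5·6 - (-3)·(-5)) + (-12)·(5·12 - (-9)·(-5)) = (-1)·(-18) - (-12)·15 + (-12)·15 = 18.
So p(s) = det(sI - A) = s^3 + 4s^2 - 15s - 18.
Rational-root test: any integer root divides -18. Testing small divisors, s = -1 works: p(-1) = -1 + 4 + 15 + (-18) = 0, so (s + 1) is a factor.
Dividing, p(s) = (s + 1)(s^2 + 3s - 18).
Factor s^2 + 3s - 18: two numbers with sum -3 and product -18 are 3 and -6, so s^2 + 3s - 18 = (s - 3)(s + 6).
Hence p(s) = (s - 3) (s + 1) (s + 6), with roots -6, -1, 3.
At least one eigenvalue has non-negative real part, so the system is not asymptotically stable.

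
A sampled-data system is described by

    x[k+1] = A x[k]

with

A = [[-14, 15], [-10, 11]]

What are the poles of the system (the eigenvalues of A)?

-4, 1

det(zI - A) = z^2 - (tr A)z + det A, with tr A = (-14) + 11 = -3 and det A = (-14)·11 - 15·(-10) = -154 - (-150) = -4.
So p(z) = det(zI - A) = z^2 + 3z - 4.
Factor z^2 + 3z - 4: two numbers with sum -3 and product -4 are 1 and -4, so z^2 + 3z - 4 = (z - 1)(z + 4).
Hence p(z) = (z - 1) (z + 4), with roots -4, 1.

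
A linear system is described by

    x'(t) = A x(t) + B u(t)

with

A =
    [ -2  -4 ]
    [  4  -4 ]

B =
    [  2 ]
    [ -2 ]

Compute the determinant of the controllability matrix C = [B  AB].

AB = [[4], [16]]
Controllability matrix C = [B  AB] = [[2, 4], [-2, 16]]
det(C) = 2·16 - 4·(-2) = 32 - (-8) = 40
Since det(C) ≠ 0, rank(C) = 2 and the system is completely controllable.

40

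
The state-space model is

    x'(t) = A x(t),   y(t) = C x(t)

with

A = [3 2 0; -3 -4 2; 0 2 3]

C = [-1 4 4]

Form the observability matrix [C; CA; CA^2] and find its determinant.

CA = [[-15, -10, 20]]
CA^2 = [[-15, 50, 40]]
Observability matrix O = [C; CA; CA^2] = [[-1, 4, 4], [-15, -10, 20], [-15, 50, 40]]
Expanding along the first row, det(O) = (-1)·((-10)·40 - 20·50) - 4·((-15)·40 - 20·(-15)) + 4·((-15)·50 - (-10)·(-15)) = (-1)·(-1400) - 4·(-300) + 4·(-900) = -1000
Since det(O) ≠ 0, rank(O) = 3 and the system is completely observable.

-1000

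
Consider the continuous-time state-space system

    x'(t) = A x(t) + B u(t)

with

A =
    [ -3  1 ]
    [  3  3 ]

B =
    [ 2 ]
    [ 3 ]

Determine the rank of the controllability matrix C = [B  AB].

AB = [[-3], [15]]
Controllability matrix C = [B  AB] = [[2, -3], [3, 15]]
det(C) = 2·15 - (-3)·3 = 30 - (-9) = 39 ≠ 0, so rank(C) = 2.
rank(C) = 2 = n, so the pair (A, B) is completely controllable.

2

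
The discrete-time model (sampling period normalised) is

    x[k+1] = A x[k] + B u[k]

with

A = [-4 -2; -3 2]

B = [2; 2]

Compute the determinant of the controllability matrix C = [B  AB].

20

AB = [[-12], [-2]]
Controllability matrix C = [B  AB] = [[2, -12], [2, -2]]
det(C) = 2·(-2) - (-12)·2 = -4 - (-24) = 20
Since det(C) ≠ 0, rank(C) = 2 and the system is completely controllable.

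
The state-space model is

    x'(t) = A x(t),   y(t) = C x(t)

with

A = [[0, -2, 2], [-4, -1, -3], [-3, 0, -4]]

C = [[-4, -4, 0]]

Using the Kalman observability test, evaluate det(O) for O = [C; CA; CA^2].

CA = [[16, 12, 4]]
CA^2 = [[-60, -44, -20]]
Observability matrix O = [C; CA; CA^2] = [[-4, -4, 0], [16, 12, 4], [-60, -44, -20]]
Expanding along the first row, det(O) = (-4)·(12·(-20) - 4·(-44)) - (-4)·(16·(-20) - 4·(-60)) + 0·(16·(-44) - 12·(-60)) = (-4)·(-64) - (-4)·(-80) + 0·16 = -64
Since det(O) ≠ 0, rank(O) = 3 and the system is completely observable.

-64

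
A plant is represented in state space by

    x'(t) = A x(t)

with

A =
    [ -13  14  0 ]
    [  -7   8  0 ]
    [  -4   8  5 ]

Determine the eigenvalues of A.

-6, 1, 5

det(sI - A) = s^3 - (tr A)s^2 + (M11 + M22 + M33)s - det A, where Mii is the 2×2 principal minor of A obtained by deleting row i and column i.
tr A = (-13) + 8 + 5 = 0; M11 = 8·5 - 0·8 = 40 - 0 = 40; M22 = (-13)·5 - 0·(-4) = -65 - 0 = -65; M33 = (-13)·8 - 14·(-7) = -104 - (-98) = -6; sum of minors = -31.
det A = (-13)·(8·5 - 0·8) - 14·((-7)·5 - 0·(-4)) + 0·((-7)·8 - 8·(-4)) = (-13)·40 - 14·(-35) + 0·(-24) = -30.
So p(s) = det(sI - A) = s^3 - 31s + 30.
Rational-root test: any integer root divides 30. Testing small divisors, s = 1 works: p(1) = 1 + 0 + (-31) + 30 = 0, so (s - 1) is a factor.
Dividing, p(s) = (s - 1)(s^2 + s - 30).
Factor s^2 + s - 30: two numbers with sum -1 and product -30 are 5 and -6, so s^2 + s - 30 = (s - 5)(s + 6).
Hence p(s) = (s - 5) (s - 1) (s + 6), with roots -6, 1, 5.
At least one eigenvalue has non-negative real part, so the system is not asymptotically stable.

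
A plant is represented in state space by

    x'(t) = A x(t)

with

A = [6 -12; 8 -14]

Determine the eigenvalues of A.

-6, -2

det(sI - A) = s^2 - (tr A)s + det A, with tr A = 6 + (-14) = -8 and det A = 6·(-14) - (-12)·8 = -84 - (-96) = 12.
So p(s) = det(sI - A) = s^2 + 8s + 12.
Factor s^2 + 8s + 12: two numbers with sum -8 and product 12 are -2 and -6, so s^2 + 8s + 12 = (s + 2)(s + 6).
Hence p(s) = (s + 2) (s + 6), with roots -6, -2.
All eigenvalues have negative real part, so the system is asymptotically stable.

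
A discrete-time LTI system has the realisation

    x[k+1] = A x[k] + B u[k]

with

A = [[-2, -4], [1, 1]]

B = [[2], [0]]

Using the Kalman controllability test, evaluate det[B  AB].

AB = [[-4], [2]]
Controllability matrix C = [B  AB] = [[2, -4], [0, 2]]
det(C) = 2·2 - (-4)·0 = 4 - 0 = 4
Since det(C) ≠ 0, rank(C) = 2 and the system is completely controllable.

4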